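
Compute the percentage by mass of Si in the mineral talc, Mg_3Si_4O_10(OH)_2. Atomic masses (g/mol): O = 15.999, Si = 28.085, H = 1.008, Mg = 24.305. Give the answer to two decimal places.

29.62 weight percent

Molar mass of Mg_3Si_4O_10(OH)_2: 3×24.305 + 4×28.085 + 12×15.999 + 2×1.008 = 379.259 g/mol.
Mass of Si per formula unit: 4 × 28.085 = 112.340 g.
Weight fraction Si = 112.340 / 379.259 = 0.2962.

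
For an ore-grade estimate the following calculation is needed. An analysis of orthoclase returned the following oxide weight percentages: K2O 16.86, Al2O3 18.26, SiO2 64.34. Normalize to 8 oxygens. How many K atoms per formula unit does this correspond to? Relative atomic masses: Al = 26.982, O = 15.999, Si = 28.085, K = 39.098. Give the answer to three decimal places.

1.002 K apfu

K2O (M=94.195): mol = 0.17899; K = 0.35798, O = 0.17899.
Al2O3 (M=101.961): mol = 0.17909; Al = 0.35818, O = 0.53727.
SiO2 (M=60.083): mol = 1.07085; Si = 1.07085, O = 2.14170.
ΣO = 2.85796; factor = 8/ΣO = 2.79920.
K apfu = 0.35798 × 2.79920 = 1.002.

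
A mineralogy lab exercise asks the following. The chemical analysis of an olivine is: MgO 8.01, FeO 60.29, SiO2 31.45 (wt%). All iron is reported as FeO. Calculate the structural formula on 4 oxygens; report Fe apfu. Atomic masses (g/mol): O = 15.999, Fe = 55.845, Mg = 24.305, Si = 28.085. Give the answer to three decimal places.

1.610 Fe apfu

MgO (M=40.304): mol = 0.19874; Mg = 0.19874, O = 0.19874.
FeO (M=71.844): mol = 0.83918; Fe = 0.83918, O = 0.83918.
SiO2 (M=60.083): mol = 0.52344; Si = 0.52344, O = 1.04688.
ΣO = 2.08480; factor = 4/ΣO = 1.91865.
Fe apfu = 0.83918 × 1.91865 = 1.610.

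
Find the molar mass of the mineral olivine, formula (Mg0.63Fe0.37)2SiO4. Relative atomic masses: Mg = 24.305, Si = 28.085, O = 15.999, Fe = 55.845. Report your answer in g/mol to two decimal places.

164.03 g/mol

Mg: 1.26 × 24.305 = 30.6243
Fe: 0.74 × 55.845 = 41.3253
Si: 1 × 28.085 = 28.0850
O: 4 × 15.999 = 63.9960
Summing the contributions gives the formula mass.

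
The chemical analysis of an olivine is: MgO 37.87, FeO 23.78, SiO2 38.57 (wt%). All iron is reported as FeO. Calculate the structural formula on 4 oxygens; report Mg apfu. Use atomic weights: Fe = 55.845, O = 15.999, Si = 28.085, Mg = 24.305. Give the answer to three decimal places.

37.87 wt% MgO ÷ 40.304 g/mol = 0.93961 mol, giving 0.93961 Mg and 0.93961 O.
23.78 wt% FeO ÷ 71.844 g/mol = 0.33099 mol, giving 0.33099 Fe and 0.33099 O.
38.57 wt% SiO2 ÷ 60.083 g/mol = 0.64195 mol, giving 0.64195 Si and 1.28390 O.
Oxygen sums to 2.55450; scaling by 4/2.55450 = 1.56586 puts the formula on 4 O.
Mg: 0.93961 × 1.56586 = 1.471 atoms per formula unit.

1.471 Mg apfu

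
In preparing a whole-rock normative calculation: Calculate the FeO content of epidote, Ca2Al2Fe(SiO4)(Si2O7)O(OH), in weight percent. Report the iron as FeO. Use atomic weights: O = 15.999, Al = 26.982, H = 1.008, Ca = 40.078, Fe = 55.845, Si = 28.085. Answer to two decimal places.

14.87 wt%

Molar mass of Ca2Al2Fe(SiO4)(Si2O7)O(OH) = 2*40.078 + 2*26.982 + 1*55.845 + 3*28.085 + 13*15.999 + 1*1.008 = 483.215 g/mol.
Each formula unit contains 1 Fe, equivalent to 1/1 = 1.0000 mol FeO.
M(FeO) = 1×55.845 + 1×15.999 = 71.844 g/mol.
Mass of FeO per formula unit = 1.0000 × 71.844 = 71.844 g.
FeO wt% = 71.844 / 483.215 × 100 = 14.87%.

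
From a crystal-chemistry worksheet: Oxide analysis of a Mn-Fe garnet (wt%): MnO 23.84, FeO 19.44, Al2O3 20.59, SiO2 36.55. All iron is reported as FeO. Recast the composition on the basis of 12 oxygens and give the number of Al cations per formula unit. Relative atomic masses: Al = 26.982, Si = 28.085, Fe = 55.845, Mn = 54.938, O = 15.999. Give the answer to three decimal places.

1.995 Al apfu

MnO (M=70.937): mol = 0.33607; Mn = 0.33607, O = 0.33607.
FeO (M=71.844): mol = 0.27059; Fe = 0.27059, O = 0.27059.
Al2O3 (M=101.961): mol = 0.20194; Al = 0.40388, O = 0.60582.
SiO2 (M=60.083): mol = 0.60833; Si = 0.60833, O = 1.21666.
ΣO = 2.42914; factor = 12/ΣO = 4.94002.
Al apfu = 0.40388 × 4.94002 = 1.995.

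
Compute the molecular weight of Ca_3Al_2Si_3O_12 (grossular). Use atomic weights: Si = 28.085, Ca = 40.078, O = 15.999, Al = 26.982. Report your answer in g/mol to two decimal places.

450.44 g/mol

Ca: 3 × 40.078 = 120.2340
Al: 2 × 26.982 = 53.9640
Si: 3 × 28.085 = 84.2550
O: 12 × 15.999 = 191.9880
Summing the contributions gives the formula mass.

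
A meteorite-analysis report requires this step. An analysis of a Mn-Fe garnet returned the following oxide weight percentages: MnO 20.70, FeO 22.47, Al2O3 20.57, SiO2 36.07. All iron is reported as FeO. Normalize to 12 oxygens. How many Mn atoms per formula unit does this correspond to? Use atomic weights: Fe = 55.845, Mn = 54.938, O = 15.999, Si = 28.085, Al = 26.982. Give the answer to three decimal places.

1.453 Mn apfu

20.70 wt% MnO ÷ 70.937 g/mol = 0.29181 mol, giving 0.29181 Mn and 0.29181 O.
22.47 wt% FeO ÷ 71.844 g/mol = 0.31276 mol, giving 0.31276 Fe and 0.31276 O.
20.57 wt% Al2O3 ÷ 101.961 g/mol = 0.20174 mol, giving 0.40348 Al and 0.60522 O.
36.07 wt% SiO2 ÷ 60.083 g/mol = 0.60034 mol, giving 0.60034 Si and 1.20068 O.
Oxygen sums to 2.41047; scaling by 12/2.41047 = 4.97828 puts the formula on 12 O.
Mn: 0.29181 × 4.97828 = 1.453 atoms per formula unit.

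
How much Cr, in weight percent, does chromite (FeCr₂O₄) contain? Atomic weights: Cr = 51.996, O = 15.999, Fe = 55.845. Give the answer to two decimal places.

Molar mass of FeCr₂O₄: 1*55.845 + 2*51.996 + 4*15.999 = 223.833 g/mol.
Mass of Cr per formula unit: 2 × 51.996 = 103.992 g.
Weight fraction Cr = 103.992 / 223.833 = 0.4646.

46.46 weight percent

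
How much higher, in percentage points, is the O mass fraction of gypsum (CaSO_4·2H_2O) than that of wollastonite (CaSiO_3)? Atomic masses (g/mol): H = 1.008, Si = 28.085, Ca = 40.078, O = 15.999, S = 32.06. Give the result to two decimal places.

14.44 percentage points

First mineral: 95.994 g O in 172.164 g formula = 55.76 wt% O.
Second mineral: 47.997 g O in 116.160 g formula = 41.32 wt% O.
55.76% − 41.32% gives a difference of 14.44 percentage points.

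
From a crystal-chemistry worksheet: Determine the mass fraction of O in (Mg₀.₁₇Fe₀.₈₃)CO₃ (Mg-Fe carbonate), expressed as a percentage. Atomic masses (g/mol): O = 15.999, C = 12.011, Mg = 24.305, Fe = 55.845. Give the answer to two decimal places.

Formula mass = 0.17×24.305 + 0.83×55.845 + 1×12.011 + 3×15.999 = 110.491 g/mol, of which 47.997 g is O.
So O makes up 47.997/110.491 = 0.4344 of the mass, i.e. 43.44%.

43.44 mass %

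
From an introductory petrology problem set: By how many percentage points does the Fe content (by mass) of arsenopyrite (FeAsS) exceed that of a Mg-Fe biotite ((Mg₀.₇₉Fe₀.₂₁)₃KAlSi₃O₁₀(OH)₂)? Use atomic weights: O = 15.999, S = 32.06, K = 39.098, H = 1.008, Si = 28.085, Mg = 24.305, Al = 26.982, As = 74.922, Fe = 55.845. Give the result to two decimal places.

M(FeAsS) = 162.827 g/mol, so wt% Fe = 55.845/162.827 × 100 = 34.30%.
M((Mg₀.₇₉Fe₀.₂₁)₃KAlSi₃O₁₀(OH)₂) = 437.124 g/mol, so wt% Fe = 35.182/437.124 × 100 = 8.05%.
34.30 − 8.05 = 26.25 pp.

26.25 percentage points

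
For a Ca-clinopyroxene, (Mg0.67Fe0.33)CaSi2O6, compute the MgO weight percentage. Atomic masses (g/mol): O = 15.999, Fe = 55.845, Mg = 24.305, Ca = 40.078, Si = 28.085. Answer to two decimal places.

11.90 wt%

Formula mass = 226.955 g/mol.
0.67 Mg → 0.6700 mol MgO per formula unit; M(MgO) = 40.304, so MgO mass = 27.004 g.
27.004/226.955 × 100 = 11.90 wt%.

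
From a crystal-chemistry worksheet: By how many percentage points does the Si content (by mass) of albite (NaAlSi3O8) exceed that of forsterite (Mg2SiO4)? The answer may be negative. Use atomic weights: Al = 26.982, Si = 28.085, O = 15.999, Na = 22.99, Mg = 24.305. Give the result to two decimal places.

12.17 percentage points

Si in NaAlSi3O8: molar mass 262.219 g/mol; 3×28.085 = 84.255 g → 32.13 wt%.
Si in Mg2SiO4: molar mass 140.691 g/mol; 1×28.085 = 28.085 g → 19.96 wt%.
Difference = 32.13 − 19.96 = 12.17 percentage points.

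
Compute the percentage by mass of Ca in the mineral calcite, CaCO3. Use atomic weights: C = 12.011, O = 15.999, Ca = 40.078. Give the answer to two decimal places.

40.04 wt%

Molar mass of CaCO3: 1×40.078 + 1×12.011 + 3×15.999 = 100.086 g/mol.
Mass of Ca per formula unit: 1 × 40.078 = 40.078 g.
Weight fraction Ca = 40.078 / 100.086 = 0.4004.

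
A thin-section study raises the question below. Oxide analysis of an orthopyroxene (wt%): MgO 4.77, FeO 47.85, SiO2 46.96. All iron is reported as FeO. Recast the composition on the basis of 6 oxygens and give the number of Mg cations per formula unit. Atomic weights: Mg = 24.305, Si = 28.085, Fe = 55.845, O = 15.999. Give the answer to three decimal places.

0.302 Mg apfu

MgO (M=40.304): mol = 0.11835; Mg = 0.11835, O = 0.11835.
FeO (M=71.844): mol = 0.66603; Fe = 0.66603, O = 0.66603.
SiO2 (M=60.083): mol = 0.78159; Si = 0.78159, O = 1.56318.
ΣO = 2.34756; factor = 6/ΣO = 2.55585.
Mg apfu = 0.11835 × 2.55585 = 0.302.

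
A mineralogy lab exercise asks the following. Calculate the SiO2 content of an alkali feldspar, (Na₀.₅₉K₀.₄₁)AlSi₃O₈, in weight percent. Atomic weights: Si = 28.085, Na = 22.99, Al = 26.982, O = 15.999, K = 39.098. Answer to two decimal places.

Formula mass = 268.823 g/mol.
3 Si → 3.0000 mol SiO2 per formula unit; M(SiO2) = 60.083, so SiO2 mass = 180.249 g.
180.249/268.823 × 100 = 67.05 wt%.

67.05 wt%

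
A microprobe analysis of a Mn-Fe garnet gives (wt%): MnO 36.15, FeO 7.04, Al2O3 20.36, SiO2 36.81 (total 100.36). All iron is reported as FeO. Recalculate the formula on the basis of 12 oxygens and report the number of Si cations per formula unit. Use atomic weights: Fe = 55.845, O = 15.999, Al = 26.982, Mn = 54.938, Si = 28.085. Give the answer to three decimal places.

3.023 Si apfu

36.15 wt% MnO ÷ 70.937 g/mol = 0.50961 mol, giving 0.50961 Mn and 0.50961 O.
7.04 wt% FeO ÷ 71.844 g/mol = 0.09799 mol, giving 0.09799 Fe and 0.09799 O.
20.36 wt% Al2O3 ÷ 101.961 g/mol = 0.19968 mol, giving 0.39936 Al and 0.59904 O.
36.81 wt% SiO2 ÷ 60.083 g/mol = 0.61265 mol, giving 0.61265 Si and 1.22530 O.
Oxygen sums to 2.43194; scaling by 12/2.43194 = 4.93433 puts the formula on 12 O.
Si: 0.61265 × 4.93433 = 3.023 atoms per formula unit.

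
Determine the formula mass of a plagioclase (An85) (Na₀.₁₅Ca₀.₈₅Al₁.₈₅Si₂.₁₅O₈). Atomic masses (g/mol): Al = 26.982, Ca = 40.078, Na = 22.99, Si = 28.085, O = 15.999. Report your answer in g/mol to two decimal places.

The formula mass is the sum 0.15*22.99 + 0.85*40.078 + 1.85*26.982 + 2.15*28.085 + 8*15.999.

275.81 g/mol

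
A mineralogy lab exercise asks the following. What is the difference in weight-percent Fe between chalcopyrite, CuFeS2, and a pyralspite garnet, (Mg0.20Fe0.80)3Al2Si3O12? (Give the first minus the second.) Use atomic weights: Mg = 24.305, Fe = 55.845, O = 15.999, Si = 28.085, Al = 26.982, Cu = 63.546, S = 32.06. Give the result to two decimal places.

2.44 percentage points

First mineral: 55.845 g Fe in 183.511 g formula = 30.43 wt% Fe.
Second mineral: 134.028 g Fe in 478.818 g formula = 27.99 wt% Fe.
30.43% − 27.99% gives a difference of 2.44 percentage points.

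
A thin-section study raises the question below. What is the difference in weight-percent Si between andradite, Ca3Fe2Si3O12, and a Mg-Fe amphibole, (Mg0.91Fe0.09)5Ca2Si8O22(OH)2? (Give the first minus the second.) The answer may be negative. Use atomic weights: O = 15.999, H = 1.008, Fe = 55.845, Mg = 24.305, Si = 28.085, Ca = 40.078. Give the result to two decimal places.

-10.60 percentage points

Si in Ca3Fe2Si3O12: molar mass 508.167 g/mol; 3×28.085 = 84.255 g → 16.58 wt%.
Si in (Mg0.91Fe0.09)5Ca2Si8O22(OH)2: molar mass 826.546 g/mol; 8×28.085 = 224.680 g → 27.18 wt%.
Difference = 16.58 − 27.18 = -10.60 percentage points.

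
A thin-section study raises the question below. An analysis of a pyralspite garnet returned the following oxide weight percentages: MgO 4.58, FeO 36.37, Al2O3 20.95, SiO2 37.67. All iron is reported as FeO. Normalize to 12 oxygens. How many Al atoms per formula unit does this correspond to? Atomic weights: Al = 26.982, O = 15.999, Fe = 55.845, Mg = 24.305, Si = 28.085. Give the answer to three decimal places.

MgO (M=40.304): mol = 0.11364; Mg = 0.11364, O = 0.11364.
FeO (M=71.844): mol = 0.50624; Fe = 0.50624, O = 0.50624.
Al2O3 (M=101.961): mol = 0.20547; Al = 0.41094, O = 0.61641.
SiO2 (M=60.083): mol = 0.62697; Si = 0.62697, O = 1.25394.
ΣO = 2.49023; factor = 12/ΣO = 4.81883.
Al apfu = 0.41094 × 4.81883 = 1.980.

1.980 Al apfu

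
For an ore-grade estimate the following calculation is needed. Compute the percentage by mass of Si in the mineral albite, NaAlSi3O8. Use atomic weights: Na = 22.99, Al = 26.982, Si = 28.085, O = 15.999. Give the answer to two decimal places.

32.13 mass %

M(NaAlSi3O8) = 262.219 g/mol.
Si contributes 3 × 28.085 = 84.255 g per mole.
84.255/262.219 = 0.3213 → 32.13%.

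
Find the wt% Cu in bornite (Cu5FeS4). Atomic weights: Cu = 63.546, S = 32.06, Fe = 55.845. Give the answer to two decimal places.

Molar mass of Cu5FeS4: 5*63.546 + 1*55.845 + 4*32.06 = 501.815 g/mol.
Mass of Cu per formula unit: 5 × 63.546 = 317.730 g.
Weight fraction Cu = 317.730 / 501.815 = 0.6332.

63.32 weight percent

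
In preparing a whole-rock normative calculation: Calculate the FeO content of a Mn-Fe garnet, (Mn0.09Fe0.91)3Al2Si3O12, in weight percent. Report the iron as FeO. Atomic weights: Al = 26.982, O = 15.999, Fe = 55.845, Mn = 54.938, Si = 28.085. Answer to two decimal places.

Molar mass of (Mn0.09Fe0.91)3Al2Si3O12 = 0.27*54.938 + 2.73*55.845 + 2*26.982 + 3*28.085 + 12*15.999 = 497.497 g/mol.
Each formula unit contains 2.73 Fe, equivalent to 2.73/1 = 2.7300 mol FeO.
M(FeO) = 1×55.845 + 1×15.999 = 71.844 g/mol.
Mass of FeO per formula unit = 2.7300 × 71.844 = 196.134 g.
FeO wt% = 196.134 / 497.497 × 100 = 39.42%.

39.42 wt%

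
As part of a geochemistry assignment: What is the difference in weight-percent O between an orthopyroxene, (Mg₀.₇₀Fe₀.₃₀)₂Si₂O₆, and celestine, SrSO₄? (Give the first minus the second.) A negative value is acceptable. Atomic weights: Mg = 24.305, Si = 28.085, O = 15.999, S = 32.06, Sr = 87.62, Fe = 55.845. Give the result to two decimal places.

8.85 percentage points

First mineral: 95.994 g O in 219.698 g formula = 43.69 wt% O.
Second mineral: 63.996 g O in 183.676 g formula = 34.84 wt% O.
43.69% − 34.84% gives a difference of 8.85 percentage points.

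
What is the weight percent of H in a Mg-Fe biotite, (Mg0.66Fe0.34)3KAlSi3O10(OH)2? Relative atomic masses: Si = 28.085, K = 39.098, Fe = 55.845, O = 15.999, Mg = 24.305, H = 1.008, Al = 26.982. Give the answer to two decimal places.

M((Mg0.66Fe0.34)3KAlSi3O10(OH)2) = 449.425 g/mol.
H contributes 2 × 1.008 = 2.016 g per mole.
2.016/449.425 = 0.0045 → 0.45%.

0.45 weight percent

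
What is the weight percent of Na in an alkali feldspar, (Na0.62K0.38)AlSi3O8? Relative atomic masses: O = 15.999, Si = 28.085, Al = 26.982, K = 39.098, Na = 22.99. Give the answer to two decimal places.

5.31 wt%

Molar mass of (Na0.62K0.38)AlSi3O8: 0.62·22.99 + 0.38·39.098 + 1·26.982 + 3·28.085 + 8·15.999 = 268.340 g/mol.
Mass of Na per formula unit: 0.62 × 22.99 = 14.254 g.
Weight fraction Na = 14.254 / 268.340 = 0.0531.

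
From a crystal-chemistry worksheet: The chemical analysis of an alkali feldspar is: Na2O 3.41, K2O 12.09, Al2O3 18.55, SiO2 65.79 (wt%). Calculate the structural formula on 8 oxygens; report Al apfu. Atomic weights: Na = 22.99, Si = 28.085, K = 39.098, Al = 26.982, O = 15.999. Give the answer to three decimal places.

0.997 Al apfu

Na2O (M=61.979): mol = 0.05502; Na = 0.11004, O = 0.05502.
K2O (M=94.195): mol = 0.12835; K = 0.25670, O = 0.12835.
Al2O3 (M=101.961): mol = 0.18193; Al = 0.36386, O = 0.54579.
SiO2 (M=60.083): mol = 1.09499; Si = 1.09499, O = 2.18998.
ΣO = 2.91914; factor = 8/ΣO = 2.74053.
Al apfu = 0.36386 × 2.74053 = 0.997.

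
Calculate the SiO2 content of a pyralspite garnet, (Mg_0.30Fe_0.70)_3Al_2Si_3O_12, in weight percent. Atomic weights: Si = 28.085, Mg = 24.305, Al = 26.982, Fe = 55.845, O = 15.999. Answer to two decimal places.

M((Mg_0.30Fe_0.70)_3Al_2Si_3O_12) = 469.356 g/mol; M(SiO2) = 60.083 g/mol.
Moles SiO2 per formula unit = 3 Si ÷ 1 = 3.0000.
SiO2 fraction = (3.0000 × 60.083) / 469.356 = 180.249/469.356 = 0.3840.

38.40 wt%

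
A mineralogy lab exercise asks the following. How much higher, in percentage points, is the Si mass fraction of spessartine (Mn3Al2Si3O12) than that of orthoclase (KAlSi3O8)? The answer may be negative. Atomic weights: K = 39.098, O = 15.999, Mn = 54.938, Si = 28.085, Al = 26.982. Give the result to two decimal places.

-13.25 percentage points

First mineral: 84.255 g Si in 495.021 g formula = 17.02 wt% Si.
Second mineral: 84.255 g Si in 278.327 g formula = 30.27 wt% Si.
17.02% − 30.27% gives a difference of -13.25 percentage points.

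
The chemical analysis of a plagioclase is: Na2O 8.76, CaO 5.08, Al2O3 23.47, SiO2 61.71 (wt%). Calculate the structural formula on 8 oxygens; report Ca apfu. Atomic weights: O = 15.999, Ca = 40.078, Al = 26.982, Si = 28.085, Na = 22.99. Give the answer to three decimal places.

0.243 Ca apfu

8.76 wt% Na2O ÷ 61.979 g/mol = 0.14134 mol, giving 0.28268 Na and 0.14134 O.
5.08 wt% CaO ÷ 56.077 g/mol = 0.09059 mol, giving 0.09059 Ca and 0.09059 O.
23.47 wt% Al2O3 ÷ 101.961 g/mol = 0.23019 mol, giving 0.46038 Al and 0.69057 O.
61.71 wt% SiO2 ÷ 60.083 g/mol = 1.02708 mol, giving 1.02708 Si and 2.05416 O.
Oxygen sums to 2.97666; scaling by 8/2.97666 = 2.68758 puts the formula on 8 O.
Ca: 0.09059 × 2.68758 = 0.243 atoms per formula unit.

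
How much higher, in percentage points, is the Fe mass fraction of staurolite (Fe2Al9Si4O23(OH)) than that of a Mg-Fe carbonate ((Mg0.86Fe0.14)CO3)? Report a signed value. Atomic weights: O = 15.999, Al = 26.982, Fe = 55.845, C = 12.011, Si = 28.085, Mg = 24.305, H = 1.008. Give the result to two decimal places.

Fe in Fe2Al9Si4O23(OH): molar mass 851.852 g/mol; 2×55.845 = 111.690 g → 13.11 wt%.
Fe in (Mg0.86Fe0.14)CO3: molar mass 88.729 g/mol; 0.14×55.845 = 7.818 g → 8.81 wt%.
Difference = 13.11 − 8.81 = 4.30 percentage points.

4.30 percentage points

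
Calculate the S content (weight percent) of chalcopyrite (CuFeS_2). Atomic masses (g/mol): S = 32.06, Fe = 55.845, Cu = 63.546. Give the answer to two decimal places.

Molar mass of CuFeS_2: 1·63.546 + 1·55.845 + 2·32.06 = 183.511 g/mol.
Mass of S per formula unit: 2 × 32.06 = 64.120 g.
Weight fraction S = 64.120 / 183.511 = 0.3494.

34.94 weight percent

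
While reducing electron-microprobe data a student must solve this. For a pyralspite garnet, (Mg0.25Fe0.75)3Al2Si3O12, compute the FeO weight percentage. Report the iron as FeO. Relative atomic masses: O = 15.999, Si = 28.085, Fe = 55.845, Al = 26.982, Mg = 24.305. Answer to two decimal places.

34.10 wt%

M((Mg0.25Fe0.75)3Al2Si3O12) = 474.087 g/mol; M(FeO) = 71.844 g/mol.
Moles FeO per formula unit = 2.25 Fe ÷ 1 = 2.2500.
FeO fraction = (2.2500 × 71.844) / 474.087 = 161.649/474.087 = 0.3410.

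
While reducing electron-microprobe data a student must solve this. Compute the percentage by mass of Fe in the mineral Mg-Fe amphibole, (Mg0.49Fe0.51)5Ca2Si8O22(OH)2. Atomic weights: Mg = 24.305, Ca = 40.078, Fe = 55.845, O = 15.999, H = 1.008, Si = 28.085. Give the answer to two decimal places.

Molar mass of (Mg0.49Fe0.51)5Ca2Si8O22(OH)2: 2.45*24.305 + 2.55*55.845 + 2*40.078 + 8*28.085 + 24*15.999 + 2*1.008 = 892.780 g/mol.
Mass of Fe per formula unit: 2.55 × 55.845 = 142.405 g.
Weight fraction Fe = 142.405 / 892.780 = 0.1595.

15.95 wt%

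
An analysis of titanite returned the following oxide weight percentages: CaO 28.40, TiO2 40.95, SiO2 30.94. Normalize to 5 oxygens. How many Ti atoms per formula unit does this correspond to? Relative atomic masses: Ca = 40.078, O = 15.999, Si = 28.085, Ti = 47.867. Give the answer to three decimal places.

1.001 Ti apfu

28.40 wt% CaO ÷ 56.077 g/mol = 0.50645 mol, giving 0.50645 Ca and 0.50645 O.
40.95 wt% TiO2 ÷ 79.865 g/mol = 0.51274 mol, giving 0.51274 Ti and 1.02548 O.
30.94 wt% SiO2 ÷ 60.083 g/mol = 0.51495 mol, giving 0.51495 Si and 1.02990 O.
Oxygen sums to 2.56183; scaling by 5/2.56183 = 1.95173 puts the formula on 5 O.
Ti: 0.51274 × 1.95173 = 1.001 atoms per formula unit.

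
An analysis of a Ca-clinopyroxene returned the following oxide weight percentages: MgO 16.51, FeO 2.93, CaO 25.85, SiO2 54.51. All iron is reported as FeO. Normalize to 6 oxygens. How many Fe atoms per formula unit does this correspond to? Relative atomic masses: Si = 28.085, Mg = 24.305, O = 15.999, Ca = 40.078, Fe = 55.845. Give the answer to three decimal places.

0.090 Fe apfu

MgO: 16.51/40.304 = 0.40964 mol → 0.40964 mol Mg, 0.40964 mol O.
FeO: 2.93/71.844 = 0.04078 mol → 0.04078 mol Fe, 0.04078 mol O.
CaO: 25.85/56.077 = 0.46097 mol → 0.46097 mol Ca, 0.46097 mol O.
SiO2: 54.51/60.083 = 0.90724 mol → 0.90724 mol Si, 1.81448 mol O.
Total oxygen = 2.72587 mol. Normalization factor = 6/2.72587 = 2.20113.
Fe per 6 O = 0.04078 × 2.20113 = 0.090.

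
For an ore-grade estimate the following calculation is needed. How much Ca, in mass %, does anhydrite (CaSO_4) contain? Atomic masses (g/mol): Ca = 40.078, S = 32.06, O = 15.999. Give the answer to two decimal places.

29.44 mass %

Molar mass of CaSO_4: 1·40.078 + 1·32.06 + 4·15.999 = 136.134 g/mol.
Mass of Ca per formula unit: 1 × 40.078 = 40.078 g.
Weight fraction Ca = 40.078 / 136.134 = 0.2944.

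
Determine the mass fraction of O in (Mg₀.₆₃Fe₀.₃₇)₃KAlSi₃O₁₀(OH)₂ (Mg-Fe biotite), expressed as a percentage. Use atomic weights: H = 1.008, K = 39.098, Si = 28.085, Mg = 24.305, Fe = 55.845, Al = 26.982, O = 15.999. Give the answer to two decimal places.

42.45 mass %

Molar mass of (Mg₀.₆₃Fe₀.₃₇)₃KAlSi₃O₁₀(OH)₂: 1.89*24.305 + 1.11*55.845 + 1*39.098 + 1*26.982 + 3*28.085 + 12*15.999 + 2*1.008 = 452.263 g/mol.
Mass of O per formula unit: 12 × 15.999 = 191.988 g.
Weight fraction O = 191.988 / 452.263 = 0.4245.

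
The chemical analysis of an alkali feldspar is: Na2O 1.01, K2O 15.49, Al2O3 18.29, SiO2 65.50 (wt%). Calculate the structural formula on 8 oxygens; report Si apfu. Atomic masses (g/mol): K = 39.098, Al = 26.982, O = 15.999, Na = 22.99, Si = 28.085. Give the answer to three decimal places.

3.008 Si apfu

1.01 wt% Na2O ÷ 61.979 g/mol = 0.01630 mol, giving 0.03260 Na and 0.01630 O.
15.49 wt% K2O ÷ 94.195 g/mol = 0.16445 mol, giving 0.32890 K and 0.16445 O.
18.29 wt% Al2O3 ÷ 101.961 g/mol = 0.17938 mol, giving 0.35876 Al and 0.53814 O.
65.50 wt% SiO2 ÷ 60.083 g/mol = 1.09016 mol, giving 1.09016 Si and 2.18032 O.
Oxygen sums to 2.89921; scaling by 8/2.89921 = 2.75937 puts the formula on 8 O.
Si: 1.09016 × 2.75937 = 3.008 atoms per formula unit.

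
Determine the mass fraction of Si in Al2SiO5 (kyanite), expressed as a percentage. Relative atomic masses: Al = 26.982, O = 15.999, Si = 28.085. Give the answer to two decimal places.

Formula mass = 2×26.982 + 1×28.085 + 5×15.999 = 162.044 g/mol, of which 28.085 g is Si.
So Si makes up 28.085/162.044 = 0.1733 of the mass, i.e. 17.33%.

17.33 wt%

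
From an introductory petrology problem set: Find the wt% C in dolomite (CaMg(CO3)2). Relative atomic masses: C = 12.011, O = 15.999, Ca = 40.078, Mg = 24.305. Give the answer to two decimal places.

Molar mass of CaMg(CO3)2: 1·40.078 + 1·24.305 + 2·12.011 + 6·15.999 = 184.399 g/mol.
Mass of C per formula unit: 2 × 12.011 = 24.022 g.
Weight fraction C = 24.022 / 184.399 = 0.1303.

13.03 weight percent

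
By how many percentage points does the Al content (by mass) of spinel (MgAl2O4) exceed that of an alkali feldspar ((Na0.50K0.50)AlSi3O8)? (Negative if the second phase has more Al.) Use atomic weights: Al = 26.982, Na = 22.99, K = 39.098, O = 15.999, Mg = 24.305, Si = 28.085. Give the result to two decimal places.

27.95 percentage points

First mineral: 53.964 g Al in 142.265 g formula = 37.93 wt% Al.
Second mineral: 26.982 g Al in 270.273 g formula = 9.98 wt% Al.
37.93% − 9.98% gives a difference of 27.95 percentage points.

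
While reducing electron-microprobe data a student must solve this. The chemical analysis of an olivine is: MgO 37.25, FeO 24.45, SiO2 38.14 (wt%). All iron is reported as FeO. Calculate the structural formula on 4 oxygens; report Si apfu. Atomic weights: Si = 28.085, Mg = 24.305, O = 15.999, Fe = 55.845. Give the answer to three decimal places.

1.002 Si apfu

37.25 wt% MgO ÷ 40.304 g/mol = 0.92423 mol, giving 0.92423 Mg and 0.92423 O.
24.45 wt% FeO ÷ 71.844 g/mol = 0.34032 mol, giving 0.34032 Fe and 0.34032 O.
38.14 wt% SiO2 ÷ 60.083 g/mol = 0.63479 mol, giving 0.63479 Si and 1.26958 O.
Oxygen sums to 2.53413; scaling by 4/2.53413 = 1.57845 puts the formula on 4 O.
Si: 0.63479 × 1.57845 = 1.002 atoms per formula unit.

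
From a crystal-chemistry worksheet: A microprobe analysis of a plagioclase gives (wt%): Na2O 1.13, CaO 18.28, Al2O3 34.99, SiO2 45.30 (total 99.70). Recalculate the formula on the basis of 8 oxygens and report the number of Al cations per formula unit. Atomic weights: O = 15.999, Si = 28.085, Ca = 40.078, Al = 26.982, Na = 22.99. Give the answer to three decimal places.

Na2O (M=61.979): mol = 0.01823; Na = 0.03646, O = 0.01823.
CaO (M=56.077): mol = 0.32598; Ca = 0.32598, O = 0.32598.
Al2O3 (M=101.961): mol = 0.34317; Al = 0.68634, O = 1.02951.
SiO2 (M=60.083): mol = 0.75396; Si = 0.75396, O = 1.50792.
ΣO = 2.88164; factor = 8/ΣO = 2.77620.
Al apfu = 0.68634 × 2.77620 = 1.905.

1.905 Al apfu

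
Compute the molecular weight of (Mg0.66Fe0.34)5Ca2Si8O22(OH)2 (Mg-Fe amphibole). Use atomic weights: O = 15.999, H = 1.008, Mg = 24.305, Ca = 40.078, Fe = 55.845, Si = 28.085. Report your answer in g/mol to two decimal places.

865.97 g/mol

Mg: 3.30 × 24.305 = 80.2065
Fe: 1.70 × 55.845 = 94.9365
Ca: 2 × 40.078 = 80.1560
Si: 8 × 28.085 = 224.6800
O: 24 × 15.999 = 383.9760
H: 2 × 1.008 = 2.0160
Summing the contributions gives the formula mass.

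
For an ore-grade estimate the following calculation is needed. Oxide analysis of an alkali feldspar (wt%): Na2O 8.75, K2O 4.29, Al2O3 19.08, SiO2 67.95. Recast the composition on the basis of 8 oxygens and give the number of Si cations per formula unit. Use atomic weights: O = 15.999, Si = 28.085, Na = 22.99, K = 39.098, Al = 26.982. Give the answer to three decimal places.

3.006 Si apfu

8.75 wt% Na2O ÷ 61.979 g/mol = 0.14118 mol, giving 0.28236 Na and 0.14118 O.
4.29 wt% K2O ÷ 94.195 g/mol = 0.04554 mol, giving 0.09108 K and 0.04554 O.
19.08 wt% Al2O3 ÷ 101.961 g/mol = 0.18713 mol, giving 0.37426 Al and 0.56139 O.
67.95 wt% SiO2 ÷ 60.083 g/mol = 1.13094 mol, giving 1.13094 Si and 2.26188 O.
Oxygen sums to 3.00999; scaling by 8/3.00999 = 2.65782 puts the formula on 8 O.
Si: 1.13094 × 2.65782 = 3.006 atoms per formula unit.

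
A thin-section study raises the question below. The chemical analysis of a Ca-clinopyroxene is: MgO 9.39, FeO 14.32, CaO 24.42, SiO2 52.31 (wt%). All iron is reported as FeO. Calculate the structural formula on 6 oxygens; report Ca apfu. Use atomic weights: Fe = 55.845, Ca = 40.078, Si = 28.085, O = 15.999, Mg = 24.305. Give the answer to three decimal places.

9.39 wt% MgO ÷ 40.304 g/mol = 0.23298 mol, giving 0.23298 Mg and 0.23298 O.
14.32 wt% FeO ÷ 71.844 g/mol = 0.19932 mol, giving 0.19932 Fe and 0.19932 O.
24.42 wt% CaO ÷ 56.077 g/mol = 0.43547 mol, giving 0.43547 Ca and 0.43547 O.
52.31 wt% SiO2 ÷ 60.083 g/mol = 0.87063 mol, giving 0.87063 Si and 1.74126 O.
Oxygen sums to 2.60903; scaling by 6/2.60903 = 2.29971 puts the formula on 6 O.
Ca: 0.43547 × 2.29971 = 1.001 atoms per formula unit.

1.001 Ca apfu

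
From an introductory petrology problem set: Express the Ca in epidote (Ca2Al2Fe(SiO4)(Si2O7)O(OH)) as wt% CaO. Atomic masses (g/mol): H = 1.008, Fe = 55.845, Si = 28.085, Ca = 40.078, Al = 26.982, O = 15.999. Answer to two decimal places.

23.21 wt%

M(Ca2Al2Fe(SiO4)(Si2O7)O(OH)) = 483.215 g/mol; M(CaO) = 56.077 g/mol.
Moles CaO per formula unit = 2 Ca ÷ 1 = 2.0000.
CaO fraction = (2.0000 × 56.077) / 483.215 = 112.154/483.215 = 0.2321.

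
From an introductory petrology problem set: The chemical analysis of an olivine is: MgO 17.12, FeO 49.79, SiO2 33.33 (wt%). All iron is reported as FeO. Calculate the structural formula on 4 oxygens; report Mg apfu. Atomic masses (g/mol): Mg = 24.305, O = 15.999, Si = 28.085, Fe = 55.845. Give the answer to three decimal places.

MgO: 17.12/40.304 = 0.42477 mol → 0.42477 mol Mg, 0.42477 mol O.
FeO: 49.79/71.844 = 0.69303 mol → 0.69303 mol Fe, 0.69303 mol O.
SiO2: 33.33/60.083 = 0.55473 mol → 0.55473 mol Si, 1.10946 mol O.
Total oxygen = 2.22726 mol. Normalization factor = 4/2.22726 = 1.79593.
Mg per 4 O = 0.42477 × 1.79593 = 0.763.

0.763 Mg apfu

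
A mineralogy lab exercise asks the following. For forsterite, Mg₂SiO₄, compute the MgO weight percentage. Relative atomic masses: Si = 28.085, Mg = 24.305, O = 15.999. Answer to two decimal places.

57.29 wt%

Molar mass of Mg₂SiO₄ = 2*24.305 + 1*28.085 + 4*15.999 = 140.691 g/mol.
Each formula unit contains 2 Mg, equivalent to 2/1 = 2.0000 mol MgO.
M(MgO) = 1×24.305 + 1×15.999 = 40.304 g/mol.
Mass of MgO per formula unit = 2.0000 × 40.304 = 80.608 g.
MgO wt% = 80.608 / 140.691 × 100 = 57.29%.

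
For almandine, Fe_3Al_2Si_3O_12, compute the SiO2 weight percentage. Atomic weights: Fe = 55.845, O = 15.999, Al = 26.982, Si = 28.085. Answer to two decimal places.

36.21 wt%

M(Fe_3Al_2Si_3O_12) = 497.742 g/mol; M(SiO2) = 60.083 g/mol.
Moles SiO2 per formula unit = 3 Si ÷ 1 = 3.0000.
SiO2 fraction = (3.0000 × 60.083) / 497.742 = 180.249/497.742 = 0.3621.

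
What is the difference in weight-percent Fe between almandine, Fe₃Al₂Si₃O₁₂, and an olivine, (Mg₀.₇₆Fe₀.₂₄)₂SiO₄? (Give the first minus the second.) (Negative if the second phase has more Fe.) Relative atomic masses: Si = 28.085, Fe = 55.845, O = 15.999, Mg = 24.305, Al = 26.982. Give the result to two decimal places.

Fe in Fe₃Al₂Si₃O₁₂: molar mass 497.742 g/mol; 3×55.845 = 167.535 g → 33.66 wt%.
Fe in (Mg₀.₇₆Fe₀.₂₄)₂SiO₄: molar mass 155.830 g/mol; 0.48×55.845 = 26.806 g → 17.20 wt%.
Difference = 33.66 − 17.20 = 16.46 percentage points.

16.46 percentage points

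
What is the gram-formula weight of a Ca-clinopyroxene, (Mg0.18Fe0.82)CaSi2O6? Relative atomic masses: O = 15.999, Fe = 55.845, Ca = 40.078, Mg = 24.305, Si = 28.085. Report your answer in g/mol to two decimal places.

242.41 g/mol

M = 0.18·24.305 + 0.82·55.845 + 1·40.078 + 2·28.085 + 6·15.999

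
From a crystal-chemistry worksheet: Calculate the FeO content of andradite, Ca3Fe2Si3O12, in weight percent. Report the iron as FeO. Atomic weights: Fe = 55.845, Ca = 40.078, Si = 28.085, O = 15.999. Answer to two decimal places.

M(Ca3Fe2Si3O12) = 508.167 g/mol; M(FeO) = 71.844 g/mol.
Moles FeO per formula unit = 2 Fe ÷ 1 = 2.0000.
FeO fraction = (2.0000 × 71.844) / 508.167 = 143.688/508.167 = 0.2828.

28.28 wt%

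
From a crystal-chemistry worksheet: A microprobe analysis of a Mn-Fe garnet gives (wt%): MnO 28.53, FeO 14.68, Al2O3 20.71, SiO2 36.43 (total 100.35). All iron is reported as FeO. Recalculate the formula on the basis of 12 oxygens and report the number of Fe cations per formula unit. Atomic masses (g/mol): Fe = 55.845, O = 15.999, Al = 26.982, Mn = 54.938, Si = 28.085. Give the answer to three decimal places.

MnO: 28.53/70.937 = 0.40219 mol → 0.40219 mol Mn, 0.40219 mol O.
FeO: 14.68/71.844 = 0.20433 mol → 0.20433 mol Fe, 0.20433 mol O.
Al2O3: 20.71/101.961 = 0.20312 mol → 0.40624 mol Al, 0.60936 mol O.
SiO2: 36.43/60.083 = 0.60633 mol → 0.60633 mol Si, 1.21266 mol O.
Total oxygen = 2.42854 mol. Normalization factor = 12/2.42854 = 4.94124.
Fe per 12 O = 0.20433 × 4.94124 = 1.010.

1.010 Fe apfu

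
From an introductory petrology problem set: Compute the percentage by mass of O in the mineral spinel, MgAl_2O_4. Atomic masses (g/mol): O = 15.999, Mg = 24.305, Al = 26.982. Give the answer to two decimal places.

Formula mass = 1·24.305 + 2·26.982 + 4·15.999 = 142.265 g/mol, of which 63.996 g is O.
So O makes up 63.996/142.265 = 0.4498 of the mass, i.e. 44.98%.

44.98 wt%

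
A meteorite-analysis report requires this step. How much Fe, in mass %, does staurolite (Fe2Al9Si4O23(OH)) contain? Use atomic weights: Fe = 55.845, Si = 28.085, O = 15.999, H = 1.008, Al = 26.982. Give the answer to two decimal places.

13.11 mass %

M(Fe2Al9Si4O23(OH)) = 851.852 g/mol.
Fe contributes 2 × 55.845 = 111.690 g per mole.
111.690/851.852 = 0.1311 → 13.11%.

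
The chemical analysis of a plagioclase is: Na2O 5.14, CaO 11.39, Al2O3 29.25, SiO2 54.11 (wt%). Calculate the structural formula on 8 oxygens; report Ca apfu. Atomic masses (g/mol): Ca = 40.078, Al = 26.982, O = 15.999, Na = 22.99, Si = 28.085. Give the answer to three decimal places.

Na2O: 5.14/61.979 = 0.08293 mol → 0.16586 mol Na, 0.08293 mol O.
CaO: 11.39/56.077 = 0.20311 mol → 0.20311 mol Ca, 0.20311 mol O.
Al2O3: 29.25/101.961 = 0.28687 mol → 0.57374 mol Al, 0.86061 mol O.
SiO2: 54.11/60.083 = 0.90059 mol → 0.90059 mol Si, 1.80118 mol O.
Total oxygen = 2.94783 mol. Normalization factor = 8/2.94783 = 2.71386.
Ca per 8 O = 0.20311 × 2.71386 = 0.551.

0.551 Ca apfu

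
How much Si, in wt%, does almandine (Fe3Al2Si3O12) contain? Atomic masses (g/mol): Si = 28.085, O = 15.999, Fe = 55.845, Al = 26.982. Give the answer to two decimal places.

Formula mass = 3*55.845 + 2*26.982 + 3*28.085 + 12*15.999 = 497.742 g/mol, of which 84.255 g is Si.
So Si makes up 84.255/497.742 = 0.1693 of the mass, i.e. 16.93%.

16.93 wt%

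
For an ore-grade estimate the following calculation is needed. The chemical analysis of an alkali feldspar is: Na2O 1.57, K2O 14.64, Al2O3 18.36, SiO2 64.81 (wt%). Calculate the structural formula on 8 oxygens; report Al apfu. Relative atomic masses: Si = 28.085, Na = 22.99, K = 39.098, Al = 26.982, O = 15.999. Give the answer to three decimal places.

1.001 Al apfu

1.57 wt% Na2O ÷ 61.979 g/mol = 0.02533 mol, giving 0.05066 Na and 0.02533 O.
14.64 wt% K2O ÷ 94.195 g/mol = 0.15542 mol, giving 0.31084 K and 0.15542 O.
18.36 wt% Al2O3 ÷ 101.961 g/mol = 0.18007 mol, giving 0.36014 Al and 0.54021 O.
64.81 wt% SiO2 ÷ 60.083 g/mol = 1.07867 mol, giving 1.07867 Si and 2.15734 O.
Oxygen sums to 2.87830; scaling by 8/2.87830 = 2.77942 puts the formula on 8 O.
Al: 0.36014 × 2.77942 = 1.001 atoms per formula unit.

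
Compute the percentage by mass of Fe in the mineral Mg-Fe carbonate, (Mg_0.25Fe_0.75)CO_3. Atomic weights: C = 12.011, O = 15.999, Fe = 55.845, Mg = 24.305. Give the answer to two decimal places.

Formula mass = 0.25*24.305 + 0.75*55.845 + 1*12.011 + 3*15.999 = 107.968 g/mol, of which 41.884 g is Fe.
So Fe makes up 41.884/107.968 = 0.3879 of the mass, i.e. 38.79%.

38.79 mass %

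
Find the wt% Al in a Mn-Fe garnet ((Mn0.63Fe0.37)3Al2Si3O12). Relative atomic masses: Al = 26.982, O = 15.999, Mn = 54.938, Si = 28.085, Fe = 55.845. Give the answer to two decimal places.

10.88 weight percent

M((Mn0.63Fe0.37)3Al2Si3O12) = 496.028 g/mol.
Al contributes 2 × 26.982 = 53.964 g per mole.
53.964/496.028 = 0.1088 → 10.88%.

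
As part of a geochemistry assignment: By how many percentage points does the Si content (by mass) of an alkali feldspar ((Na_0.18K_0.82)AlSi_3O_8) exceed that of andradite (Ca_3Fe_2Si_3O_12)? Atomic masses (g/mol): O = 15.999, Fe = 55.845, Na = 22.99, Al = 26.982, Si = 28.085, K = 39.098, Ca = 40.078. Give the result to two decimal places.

First mineral: 84.255 g Si in 275.428 g formula = 30.59 wt% Si.
Second mineral: 84.255 g Si in 508.167 g formula = 16.58 wt% Si.
30.59% − 16.58% gives a difference of 14.01 percentage points.

14.01 percentage points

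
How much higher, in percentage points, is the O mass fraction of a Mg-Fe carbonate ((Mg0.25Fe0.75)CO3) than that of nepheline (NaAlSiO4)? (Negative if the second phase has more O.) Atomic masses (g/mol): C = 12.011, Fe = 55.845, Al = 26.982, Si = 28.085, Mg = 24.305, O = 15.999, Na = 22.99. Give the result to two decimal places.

M((Mg0.25Fe0.75)CO3) = 107.968 g/mol, so wt% O = 47.997/107.968 × 100 = 44.45%.
M(NaAlSiO4) = 142.053 g/mol, so wt% O = 63.996/142.053 × 100 = 45.05%.
44.45 − 45.05 = -0.60 pp.

-0.60 percentage points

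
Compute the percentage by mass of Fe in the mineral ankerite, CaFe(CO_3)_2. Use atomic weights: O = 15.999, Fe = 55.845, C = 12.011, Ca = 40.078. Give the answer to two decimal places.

M(CaFe(CO_3)_2) = 215.939 g/mol.
Fe contributes 1 × 55.845 = 55.845 g per mole.
55.845/215.939 = 0.2586 → 25.86%.

25.86 weight percent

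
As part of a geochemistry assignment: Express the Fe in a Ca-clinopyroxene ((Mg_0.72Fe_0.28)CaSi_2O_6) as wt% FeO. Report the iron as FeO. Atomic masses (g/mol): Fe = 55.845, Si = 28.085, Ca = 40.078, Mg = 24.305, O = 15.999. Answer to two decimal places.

8.93 wt%

Molar mass of (Mg_0.72Fe_0.28)CaSi_2O_6 = 0.72*24.305 + 0.28*55.845 + 1*40.078 + 2*28.085 + 6*15.999 = 225.378 g/mol.
Each formula unit contains 0.28 Fe, equivalent to 0.28/1 = 0.2800 mol FeO.
M(FeO) = 1×55.845 + 1×15.999 = 71.844 g/mol.
Mass of FeO per formula unit = 0.2800 × 71.844 = 20.116 g.
FeO wt% = 20.116 / 225.378 × 100 = 8.93%.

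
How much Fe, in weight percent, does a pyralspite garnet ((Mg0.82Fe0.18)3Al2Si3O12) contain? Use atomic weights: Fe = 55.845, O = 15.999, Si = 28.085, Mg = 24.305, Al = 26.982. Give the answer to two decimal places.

M((Mg0.82Fe0.18)3Al2Si3O12) = 420.154 g/mol.
Fe contributes 0.54 × 55.845 = 30.156 g per mole.
30.156/420.154 = 0.0718 → 7.18%.

7.18 weight percent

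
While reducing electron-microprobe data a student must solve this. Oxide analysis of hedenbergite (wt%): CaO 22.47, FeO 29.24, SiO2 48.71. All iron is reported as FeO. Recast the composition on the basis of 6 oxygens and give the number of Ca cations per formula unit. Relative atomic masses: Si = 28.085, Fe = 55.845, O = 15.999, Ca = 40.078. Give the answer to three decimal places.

0.990 Ca apfu

22.47 wt% CaO ÷ 56.077 g/mol = 0.40070 mol, giving 0.40070 Ca and 0.40070 O.
29.24 wt% FeO ÷ 71.844 g/mol = 0.40699 mol, giving 0.40699 Fe and 0.40699 O.
48.71 wt% SiO2 ÷ 60.083 g/mol = 0.81071 mol, giving 0.81071 Si and 1.62142 O.
Oxygen sums to 2.42911; scaling by 6/2.42911 = 2.47004 puts the formula on 6 O.
Ca: 0.40070 × 2.47004 = 0.990 atoms per formula unit.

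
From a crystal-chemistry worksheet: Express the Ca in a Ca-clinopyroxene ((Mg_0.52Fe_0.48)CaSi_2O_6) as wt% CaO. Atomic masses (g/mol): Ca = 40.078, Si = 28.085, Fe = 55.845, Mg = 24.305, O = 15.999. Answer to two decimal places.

M((Mg_0.52Fe_0.48)CaSi_2O_6) = 231.686 g/mol; M(CaO) = 56.077 g/mol.
Moles CaO per formula unit = 1 Ca ÷ 1 = 1.0000.
CaO fraction = (1.0000 × 56.077) / 231.686 = 56.077/231.686 = 0.2420.

24.20 wt%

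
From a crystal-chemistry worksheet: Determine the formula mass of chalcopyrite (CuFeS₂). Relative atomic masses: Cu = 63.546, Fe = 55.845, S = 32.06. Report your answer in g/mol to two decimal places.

183.51 g/mol

M = 1*63.546 + 1*55.845 + 2*32.06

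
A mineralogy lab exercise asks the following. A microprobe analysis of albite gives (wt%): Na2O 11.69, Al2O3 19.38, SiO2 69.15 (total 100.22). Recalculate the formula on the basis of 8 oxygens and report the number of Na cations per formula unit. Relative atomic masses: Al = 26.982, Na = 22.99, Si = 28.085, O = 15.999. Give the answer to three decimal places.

0.986 Na apfu

Na2O: 11.69/61.979 = 0.18861 mol → 0.37722 mol Na, 0.18861 mol O.
Al2O3: 19.38/101.961 = 0.19007 mol → 0.38014 mol Al, 0.57021 mol O.
SiO2: 69.15/60.083 = 1.15091 mol → 1.15091 mol Si, 2.30182 mol O.
Total oxygen = 3.06064 mol. Normalization factor = 8/3.06064 = 2.61383.
Na per 8 O = 0.37722 × 2.61383 = 0.986.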